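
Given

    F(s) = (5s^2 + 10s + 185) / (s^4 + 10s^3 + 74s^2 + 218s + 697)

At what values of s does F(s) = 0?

Set the numerator to zero: 5s^2 + 10s + 185 = 0, i.e. 5·(s^2 + 2s + 37) = 0.
Factoring: (s^2 + 2s + 37) = 0.

s = -1 + 6j, -1 - 6j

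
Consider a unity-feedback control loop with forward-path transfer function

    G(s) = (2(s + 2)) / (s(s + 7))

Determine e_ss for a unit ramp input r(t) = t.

G(s) has one pole at the origin.
This is a Type 1 system. Kv = lim_{s→0} s·G(s) = 4/7.
e_ss = 1/Kv = 1/(4/7) = 7/4 ≈ 1.750.

e_ss = 1.750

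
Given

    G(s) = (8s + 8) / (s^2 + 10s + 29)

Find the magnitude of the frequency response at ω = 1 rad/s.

|G(j1)| ≈ 0.3805

Substitute s = j1: numerator = 8 + j8, denominator = 28 + j10.
|G(j1)| = |8 + j8| / |28 + j10| = 11.314 / 29.732 ≈ 0.3805.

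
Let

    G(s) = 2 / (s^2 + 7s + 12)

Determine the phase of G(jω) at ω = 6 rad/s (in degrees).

At s = j6: numerator = 2, denominator = -24 + j42.
∠G = ∠num − ∠den = 0° − (119.74°) = -119.7°.

∠G(j6) ≈ -119.7°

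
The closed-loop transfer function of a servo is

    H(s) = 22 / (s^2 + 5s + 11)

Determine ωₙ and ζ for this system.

ωₙ ≈ 3.317 rad/s, ζ ≈ 0.7538

Compare the denominator to the standard form s^2 + 2ζωₙs + ωₙ².
ωₙ² = 11, so ωₙ = √11 ≈ 3.317 rad/s.
2ζωₙ = 5, so ζ = 5/(2·√11) ≈ 0.7538.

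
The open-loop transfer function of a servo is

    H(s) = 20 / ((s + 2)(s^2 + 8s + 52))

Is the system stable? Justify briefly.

stable

The poles can be read from the denominator factors: s = -2, -4 + 6j, -4 - 6j.
Since all poles lie strictly in the left half-plane, the system is stable.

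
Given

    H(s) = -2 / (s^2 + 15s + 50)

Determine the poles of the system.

s = -5, -10

The poles are the roots of the denominator s^2 + 15s + 50 = 0.
Factoring: (s + 5)(s + 10) = 0, so s = -5 and s = -10.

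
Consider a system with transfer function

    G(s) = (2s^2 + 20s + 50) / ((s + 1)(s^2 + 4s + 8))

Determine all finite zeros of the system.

s = -5, -5

Set the numerator to zero: 2s^2 + 20s + 50 = 0, i.e. 2·(s^2 + 10s + 25) = 0.
Factoring: (s + 5)^2 = 0.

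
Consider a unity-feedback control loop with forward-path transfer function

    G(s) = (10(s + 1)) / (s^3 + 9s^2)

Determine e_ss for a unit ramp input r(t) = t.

e_ss = 0

G(s) has 2 poles at the origin.
This is a Type 2 system; for a ramp input the steady-state error is zero.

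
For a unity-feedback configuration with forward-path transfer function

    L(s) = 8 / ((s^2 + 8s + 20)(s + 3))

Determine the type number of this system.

Type 0

The denominator has no factor of s at the origin — no free integrator — so this is a Type 0 system.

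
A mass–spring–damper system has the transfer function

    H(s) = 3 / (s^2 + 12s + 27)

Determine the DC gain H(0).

H(0) = 1/9 ≈ 0.1111

Set s = 0: H(0) = (3) / (27) = 1/9.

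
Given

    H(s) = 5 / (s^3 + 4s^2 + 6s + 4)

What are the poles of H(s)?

The poles are the roots of the denominator s^3 + 4s^2 + 6s + 4 = 0.
Trying s = -2: the polynomial evaluates to 0, so (s + 2) is a factor.
Dividing out leaves s^2 + 2s + 2 = 0.
The quadratic formula then gives s = -1 ± 1j.

s = -1 + j, -1 - j, -2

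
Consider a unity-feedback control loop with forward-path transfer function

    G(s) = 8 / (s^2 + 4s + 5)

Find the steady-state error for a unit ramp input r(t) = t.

G(s) has no poles at the origin.
This is a Type 0 system; Kv = lim_{s→0} s·G(s) = 0, so the steady-state error for a ramp input is infinite.

e_ss = ∞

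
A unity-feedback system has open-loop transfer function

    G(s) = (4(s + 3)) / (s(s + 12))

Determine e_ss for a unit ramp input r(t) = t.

e_ss = 1

G(s) has one pole at the origin.
This is a Type 1 system. Kv = lim_{s→0} s·G(s) = 12/12 = 1.
e_ss = 1/Kv = 1/(1) = 1.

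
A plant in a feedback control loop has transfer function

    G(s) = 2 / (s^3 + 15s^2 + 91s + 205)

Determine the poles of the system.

s = -5 + 4j, -5 - 4j, -5

The poles are the roots of the denominator s^3 + 15s^2 + 91s + 205 = 0.
Trying s = -5: the polynomial evaluates to 0, so (s + 5) is a factor.
Dividing out leaves s^2 + 10s + 41 = 0.
The quadratic formula then gives s = -5 ± 4j.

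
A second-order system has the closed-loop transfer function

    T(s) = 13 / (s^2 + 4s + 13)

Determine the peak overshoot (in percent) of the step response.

%OS ≈ 12.3%

Comparing s^2 + 4s + 13 to s^2 + 2ζωₙs + ωₙ²: ωₙ = √13 ≈ 3.606 rad/s and ζ = 4/(2·√13) ≈ 0.5547.
%OS = 100·exp(−πζ/√(1−ζ²)) = 100·exp(−π·0.5547/√(1−0.5547²)) ≈ 12.3%.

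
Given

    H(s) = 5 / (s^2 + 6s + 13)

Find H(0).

H(0) = 5/13 ≈ 0.3846

Set s = 0: H(0) = (5) / (13) = 5/13.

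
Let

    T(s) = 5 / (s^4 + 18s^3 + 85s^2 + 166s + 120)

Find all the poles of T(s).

The poles are the roots of the denominator s^4 + 18s^3 + 85s^2 + 166s + 120 = 0.
Trying s = -12: the polynomial evaluates to 0, so (s + 12) is a factor.
Dividing out leaves s^3 + 6s^2 + 13s + 10 = 0.
This factors further as (s^2 + 4s + 5)(s + 2) = 0.

s = -12, -2 + j, -2 - j, -2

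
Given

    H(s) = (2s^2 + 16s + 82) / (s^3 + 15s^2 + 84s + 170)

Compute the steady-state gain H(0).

Set s = 0: H(0) = (82) / (170) = 41/85.

H(0) = 41/85 ≈ 0.4824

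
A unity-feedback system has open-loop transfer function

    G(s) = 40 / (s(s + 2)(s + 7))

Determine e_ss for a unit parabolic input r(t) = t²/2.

e_ss = ∞

G(s) has one pole at the origin.
This is a Type 1 system; Ka = lim_{s→0} s^2·G(s) = 0, so the steady-state error for a parabola input is infinite.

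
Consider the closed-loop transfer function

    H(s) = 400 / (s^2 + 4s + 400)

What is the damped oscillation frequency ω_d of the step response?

ω_d ≈ 19.90 rad/s

Comparing s^2 + 4s + 400 to s^2 + 2ζωₙs + ωₙ²: ωₙ = 20 rad/s and ζ = 4/(2·20) = 0.1.
ζωₙ = 4/2 = 2, so ω_d = ωₙ√(1−ζ²) = √(ωₙ² − (ζωₙ)²) = √(400 − 2²) = √396 ≈ 19.90 rad/s.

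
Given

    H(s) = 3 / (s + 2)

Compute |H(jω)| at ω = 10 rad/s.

Substitute s = j10: numerator = 3, denominator = 2 + j10.
|H(j10)| = |3| / |2 + j10| = 3 / 10.198 ≈ 0.2942.

|H(j10)| ≈ 0.2942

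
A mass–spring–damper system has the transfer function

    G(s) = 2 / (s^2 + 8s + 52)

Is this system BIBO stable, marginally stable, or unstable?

The denominator s^2 + 8s + 52 factors as (s^2 + 8s + 52), giving poles at s = -4 ± 6j.
Since all poles lie strictly in the left half-plane, the system is stable.

stable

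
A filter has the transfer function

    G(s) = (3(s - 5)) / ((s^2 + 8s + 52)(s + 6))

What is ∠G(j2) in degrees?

At s = j2: numerator = -15 + j6, denominator = 256 + j192.
∠G = ∠num − ∠den = 158.20° − (36.870°) = 121.3°.

∠G(j2) ≈ 121.3°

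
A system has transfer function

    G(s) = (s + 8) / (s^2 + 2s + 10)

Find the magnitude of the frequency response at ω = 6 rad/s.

Substitute s = j6: numerator = 8 + j6, denominator = -26 + j12.
|G(j6)| = |8 + j6| / |-26 + j12| = 10 / 28.636 ≈ 0.3492.

|G(j6)| ≈ 0.3492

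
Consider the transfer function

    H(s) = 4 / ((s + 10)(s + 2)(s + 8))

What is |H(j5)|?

|H(j5)| ≈ 0.007042

Substitute s = j5: numerator = 4, denominator = -340 + j455.
|H(j5)| = |4| / |-340 + j455| = 4 / 568.00 ≈ 0.007042.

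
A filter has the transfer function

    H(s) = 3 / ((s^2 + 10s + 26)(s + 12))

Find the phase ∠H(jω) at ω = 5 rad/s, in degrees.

∠H(j5) ≈ -111.5°

At s = j5: numerator = 3, denominator = -238 + j605.
∠H = ∠num − ∠den = 0° − (111.47°) = -111.5°.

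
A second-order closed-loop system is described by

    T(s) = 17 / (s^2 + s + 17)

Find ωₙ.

ωₙ ≈ 4.123 rad/s

Compare the denominator to the standard form s^2 + 2ζωₙs + ωₙ².
ωₙ² = 17, so ωₙ = √17 ≈ 4.123 rad/s.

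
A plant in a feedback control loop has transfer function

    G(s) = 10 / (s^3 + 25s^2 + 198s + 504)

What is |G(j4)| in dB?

|G(j4)|_dB ≈ -37.3 dB

Substitute s = j4: numerator = 10, denominator = 104 + j728.
|G(j4)| = |10| / |104 + j728| = 10 / 735.39 ≈ 0.01360.
In decibels: 20·log₁₀(0.01360) ≈ -37.3 dB.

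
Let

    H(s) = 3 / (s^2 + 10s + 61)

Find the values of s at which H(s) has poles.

The poles are the roots of the denominator s^2 + 10s + 61 = 0.
Using the quadratic formula: s = (-10 ± √(-144))/2 = -5 ± 6j.

s = -5 ± 6j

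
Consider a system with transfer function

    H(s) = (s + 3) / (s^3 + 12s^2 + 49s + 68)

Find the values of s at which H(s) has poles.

s = -4 + j, -4 - j, -4

The poles are the roots of the denominator s^3 + 12s^2 + 49s + 68 = 0.
Trying s = -4: the polynomial evaluates to 0, so (s + 4) is a factor.
Dividing out leaves s^2 + 8s + 17 = 0.
The quadratic formula then gives s = -4 ± 1j.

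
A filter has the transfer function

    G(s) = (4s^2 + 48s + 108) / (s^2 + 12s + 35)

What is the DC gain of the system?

G(0) = 108/35 ≈ 3.086

Set s = 0: G(0) = (108) / (35) = 108/35.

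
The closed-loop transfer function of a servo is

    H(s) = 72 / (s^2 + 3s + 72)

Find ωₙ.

ωₙ ≈ 8.485 rad/s

Compare the denominator to the standard form s^2 + 2ζωₙs + ωₙ².
ωₙ² = 72, so ωₙ = √72 ≈ 8.485 rad/s.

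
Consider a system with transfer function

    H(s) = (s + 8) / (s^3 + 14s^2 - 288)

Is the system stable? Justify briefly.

unstable

The denominator s^3 + 14s^2 - 288 factors as (s + 12)(s - 4)(s + 6), giving poles at s = -12, 4, -6.
Since the pole(s) at s = 4 lie in the right half-plane, the system is unstable.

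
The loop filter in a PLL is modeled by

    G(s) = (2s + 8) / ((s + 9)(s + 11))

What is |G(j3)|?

Substitute s = j3: numerator = 8 + j6, denominator = 90 + j60.
|G(j3)| = |8 + j6| / |90 + j60| = 10 / 108.17 ≈ 0.09245.

|G(j3)| ≈ 0.09245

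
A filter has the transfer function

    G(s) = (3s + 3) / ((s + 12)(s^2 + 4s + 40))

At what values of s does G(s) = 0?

Set the numerator to zero: 3s + 3 = 0, i.e. 3·(s + 1) = 0.
So s = -1.

s = -1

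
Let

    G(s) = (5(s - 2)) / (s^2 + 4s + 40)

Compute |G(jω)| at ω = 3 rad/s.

Substitute s = j3: numerator = -10 + j15, denominator = 31 + j12.
|G(j3)| = |-10 + j15| / |31 + j12| = 18.028 / 33.242 ≈ 0.5423.

|G(j3)| ≈ 0.5423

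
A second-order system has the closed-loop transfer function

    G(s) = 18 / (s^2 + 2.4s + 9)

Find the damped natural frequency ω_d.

ω_d ≈ 2.750 rad/s

Comparing s^2 + 2.4s + 9 to s^2 + 2ζωₙs + ωₙ²: ωₙ = 3 rad/s and ζ = 2.4/(2·3) = 0.4.
ζωₙ = 2.4/2 = 1.2, so ω_d = ωₙ√(1−ζ²) = √(ωₙ² − (ζωₙ)²) = √(9 − 1.2²) = √7.56 ≈ 2.750 rad/s.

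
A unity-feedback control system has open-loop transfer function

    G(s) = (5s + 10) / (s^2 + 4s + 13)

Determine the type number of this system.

The denominator has no factor of s at the origin — no free integrator — so this is a Type 0 system.

Type 0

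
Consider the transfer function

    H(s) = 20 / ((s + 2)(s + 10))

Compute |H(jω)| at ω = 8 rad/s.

|H(j8)| ≈ 0.1894

Substitute s = j8: numerator = 20, denominator = -44 + j96.
|H(j8)| = |20| / |-44 + j96| = 20 / 105.60 ≈ 0.1894.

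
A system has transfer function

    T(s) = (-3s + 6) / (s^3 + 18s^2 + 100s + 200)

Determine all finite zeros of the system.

s = 2

Set the numerator to zero: -3s + 6 = 0, i.e. -3·(s - 2) = 0.
So s = 2.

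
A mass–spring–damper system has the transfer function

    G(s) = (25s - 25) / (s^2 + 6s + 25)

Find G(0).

Set s = 0: G(0) = (-25) / (25) = -1.

G(0) = -1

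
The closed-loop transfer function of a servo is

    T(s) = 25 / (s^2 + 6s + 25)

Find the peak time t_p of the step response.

Comparing s^2 + 6s + 25 to s^2 + 2ζωₙs + ωₙ²: ωₙ = 5 rad/s and ζ = 6/(2·5) = 0.6.
ζωₙ = 6/2 = 3, so ω_d = ωₙ√(1−ζ²) = √(ωₙ² − (ζωₙ)²) = √(25 − 3²) = √16 = 4 rad/s.
t_p = π/ω_d = π/4 ≈ 0.7854 s.

t_p ≈ 0.7854 s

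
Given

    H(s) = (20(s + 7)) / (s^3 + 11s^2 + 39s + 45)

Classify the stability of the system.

stable

The denominator s^3 + 11s^2 + 39s + 45 factors as (s + 3)^2(s + 5), giving poles at s = -3, -5, -3.
Since all poles lie strictly in the left half-plane, the system is stable.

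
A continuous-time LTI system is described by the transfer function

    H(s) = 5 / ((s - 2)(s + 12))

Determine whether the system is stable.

unstable

The poles can be read from the denominator factors: s = 2, -12.
Since the pole(s) at s = 2 lie in the right half-plane, the system is unstable.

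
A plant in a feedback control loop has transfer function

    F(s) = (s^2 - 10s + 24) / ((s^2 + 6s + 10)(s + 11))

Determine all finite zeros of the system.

s = 6, 4

Set the numerator to zero: s^2 - 10s + 24 = 0.
Factoring: (s - 6)(s - 4) = 0.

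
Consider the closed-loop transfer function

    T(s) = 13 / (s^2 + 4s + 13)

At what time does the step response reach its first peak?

t_p ≈ 1.047 s

Comparing s^2 + 4s + 13 to s^2 + 2ζωₙs + ωₙ²: ωₙ = √13 ≈ 3.606 rad/s and ζ = 4/(2·√13) ≈ 0.5547.
ζωₙ = 4/2 = 2, so ω_d = ωₙ√(1−ζ²) = √(ωₙ² − (ζωₙ)²) = √(13 − 2²) = √9 = 3 rad/s.
t_p = π/ω_d = π/3 ≈ 1.047 s.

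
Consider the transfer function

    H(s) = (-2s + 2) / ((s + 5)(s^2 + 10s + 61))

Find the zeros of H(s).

Set the numerator to zero: -2s + 2 = 0, i.e. -2·(s - 1) = 0.
So s = 1.

s = 1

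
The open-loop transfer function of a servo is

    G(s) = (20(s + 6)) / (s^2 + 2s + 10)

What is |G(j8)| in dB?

Substitute s = j8: numerator = 120 + j160, denominator = -54 + j16.
|G(j8)| = |120 + j160| / |-54 + j16| = 200 / 56.321 ≈ 3.551.
In decibels: 20·log₁₀(3.551) ≈ 11.0 dB.

|G(j8)|_dB ≈ 11.0 dB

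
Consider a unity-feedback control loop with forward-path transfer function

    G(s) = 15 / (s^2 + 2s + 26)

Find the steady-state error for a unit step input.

e_ss = 0.6341

G(s) has no poles at the origin.
This is a Type 0 system. Kp = lim_{s→0} G(s) = 15/26.
e_ss = 1/(1 + Kp) = 1/(1 + 15/26) = 26/41 ≈ 0.6341.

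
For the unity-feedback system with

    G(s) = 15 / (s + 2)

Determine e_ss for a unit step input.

G(s) has no poles at the origin.
This is a Type 0 system. Kp = lim_{s→0} G(s) = 15/2.
e_ss = 1/(1 + Kp) = 1/(1 + 15/2) = 2/17 ≈ 0.1176.

e_ss = 0.1176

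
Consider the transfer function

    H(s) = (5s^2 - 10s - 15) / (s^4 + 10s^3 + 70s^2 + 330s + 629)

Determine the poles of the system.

s = -1 + 6j, -1 - 6j, -4 + j, -4 - j

The poles are the roots of the denominator s^4 + 10s^3 + 70s^2 + 330s + 629 = 0.
No real roots exist; factor into two real quadratics: (s^2 + 2s + 37)(s^2 + 8s + 17) = 0.
Each quadratic gives a conjugate pair via the quadratic formula.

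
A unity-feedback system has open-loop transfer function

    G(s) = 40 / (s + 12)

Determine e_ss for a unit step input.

G(s) has no poles at the origin.
This is a Type 0 system. Kp = lim_{s→0} G(s) = 40/12 = 10/3.
e_ss = 1/(1 + Kp) = 1/(1 + 10/3) = 3/13 ≈ 0.2308.

e_ss = 0.2308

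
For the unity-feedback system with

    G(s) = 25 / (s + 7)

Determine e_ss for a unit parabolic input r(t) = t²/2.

e_ss = ∞

G(s) has no poles at the origin.
This is a Type 0 system; Ka = lim_{s→0} s^2·G(s) = 0, so the steady-state error for a parabola input is infinite.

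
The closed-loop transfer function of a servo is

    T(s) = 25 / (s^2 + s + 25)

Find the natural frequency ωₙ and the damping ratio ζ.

ωₙ = 5 rad/s, ζ = 0.1

Compare the denominator to the standard form s^2 + 2ζωₙs + ωₙ².
ωₙ² = 25, so ωₙ = 5 rad/s.
2ζωₙ = 1, so ζ = 1/(2·5) = 0.1.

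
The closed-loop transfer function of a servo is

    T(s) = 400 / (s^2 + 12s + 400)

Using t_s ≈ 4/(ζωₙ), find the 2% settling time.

t_s ≈ 0.6667 s

Comparing s^2 + 12s + 400 to s^2 + 2ζωₙs + ωₙ²: ωₙ = 20 rad/s and ζ = 12/(2·20) = 0.3.
ζωₙ = 12/2 = 6, so t_s ≈ 4/(ζωₙ) = 4/6 ≈ 0.6667 s.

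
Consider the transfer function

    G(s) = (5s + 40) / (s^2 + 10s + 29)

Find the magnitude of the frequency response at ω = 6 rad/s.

Substitute s = j6: numerator = 40 + j30, denominator = -7 + j60.
|G(j6)| = |40 + j30| / |-7 + j60| = 50 / 60.407 ≈ 0.8277.

|G(j6)| ≈ 0.8277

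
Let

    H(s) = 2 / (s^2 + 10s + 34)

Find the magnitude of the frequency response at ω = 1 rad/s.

Substitute s = j1: numerator = 2, denominator = 33 + j10.
|H(j1)| = |2| / |33 + j10| = 2 / 34.482 ≈ 0.05800.

|H(j1)| ≈ 0.05800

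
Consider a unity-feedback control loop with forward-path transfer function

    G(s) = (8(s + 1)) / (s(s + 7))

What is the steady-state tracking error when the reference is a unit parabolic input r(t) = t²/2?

G(s) has one pole at the origin.
This is a Type 1 system; Ka = lim_{s→0} s^2·G(s) = 0, so the steady-state error for a parabola input is infinite.

e_ss = ∞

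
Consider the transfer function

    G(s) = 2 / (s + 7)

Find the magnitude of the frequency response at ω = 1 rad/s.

Substitute s = j1: numerator = 2, denominator = 7 + j1.
|G(j1)| = |2| / |7 + j1| = 2 / 7.0711 ≈ 0.2828.

|G(j1)| ≈ 0.2828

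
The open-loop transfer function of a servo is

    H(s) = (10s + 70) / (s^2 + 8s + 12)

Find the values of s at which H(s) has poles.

s = -2, -6

The poles are the roots of the denominator s^2 + 8s + 12 = 0.
Factoring: (s + 2)(s + 6) = 0, so s = -2 and s = -6.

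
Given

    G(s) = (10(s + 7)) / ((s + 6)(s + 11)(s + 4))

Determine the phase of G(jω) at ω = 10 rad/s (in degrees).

At s = j10: numerator = 70 + j100, denominator = -1836 + j340.
∠G = ∠num − ∠den = 55.008° − (169.51°) = -114.5°.

∠G(j10) ≈ -114.5°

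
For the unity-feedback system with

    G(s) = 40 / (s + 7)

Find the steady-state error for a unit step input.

e_ss = 0.1489

G(s) has no poles at the origin.
This is a Type 0 system. Kp = lim_{s→0} G(s) = 40/7.
e_ss = 1/(1 + Kp) = 1/(1 + 40/7) = 7/47 ≈ 0.1489.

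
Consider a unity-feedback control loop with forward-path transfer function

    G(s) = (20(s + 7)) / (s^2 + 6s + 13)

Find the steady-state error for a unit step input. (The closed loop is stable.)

e_ss = 0.08497

G(s) has no poles at the origin.
This is a Type 0 system. Kp = lim_{s→0} G(s) = 140/13.
e_ss = 1/(1 + Kp) = 1/(1 + 140/13) = 13/153 ≈ 0.08497.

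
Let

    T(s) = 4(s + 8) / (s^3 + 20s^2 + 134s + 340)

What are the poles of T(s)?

s = -5 + 3j, -5 - 3j, -10

The poles are the roots of the denominator s^3 + 20s^2 + 134s + 340 = 0.
Trying s = -10: the polynomial evaluates to 0, so (s + 10) is a factor.
Dividing out leaves s^2 + 10s + 34 = 0.
The quadratic formula then gives s = -5 ± 3j.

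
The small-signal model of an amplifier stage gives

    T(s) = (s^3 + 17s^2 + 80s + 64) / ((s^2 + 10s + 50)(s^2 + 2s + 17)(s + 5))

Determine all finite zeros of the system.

Set the numerator to zero: s^3 + 17s^2 + 80s + 64 = 0.
Factoring: (s + 8)^2(s + 1) = 0.

s = -8, -8, -1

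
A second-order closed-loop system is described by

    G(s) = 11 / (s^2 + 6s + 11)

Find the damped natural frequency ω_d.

ω_d ≈ 1.414 rad/s

Comparing s^2 + 6s + 11 to s^2 + 2ζωₙs + ωₙ²: ωₙ = √11 ≈ 3.317 rad/s and ζ = 6/(2·√11) ≈ 0.9045.
ζωₙ = 6/2 = 3, so ω_d = ωₙ√(1−ζ²) = √(ωₙ² − (ζωₙ)²) = √(11 − 3²) = √2 ≈ 1.414 rad/s.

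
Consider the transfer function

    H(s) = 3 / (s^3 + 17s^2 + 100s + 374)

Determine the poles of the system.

s = -11, -3 + 5j, -3 - 5j

The poles are the roots of the denominator s^3 + 17s^2 + 100s + 374 = 0.
Trying s = -11: the polynomial evaluates to 0, so (s + 11) is a factor.
Dividing out leaves s^2 + 6s + 34 = 0.
The quadratic formula then gives s = -3 ± 5j.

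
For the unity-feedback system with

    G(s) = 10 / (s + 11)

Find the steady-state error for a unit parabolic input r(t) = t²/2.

G(s) has no poles at the origin.
This is a Type 0 system; Ka = lim_{s→0} s^2·G(s) = 0, so the steady-state error for a parabola input is infinite.

e_ss = ∞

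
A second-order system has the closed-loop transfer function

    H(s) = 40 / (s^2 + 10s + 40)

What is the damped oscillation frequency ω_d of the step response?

Comparing s^2 + 10s + 40 to s^2 + 2ζωₙs + ωₙ²: ωₙ = √40 ≈ 6.325 rad/s and ζ = 10/(2·√40) ≈ 0.7906.
ζωₙ = 10/2 = 5, so ω_d = ωₙ√(1−ζ²) = √(ωₙ² − (ζωₙ)²) = √(40 − 5²) = √15 ≈ 3.873 rad/s.

ω_d ≈ 3.873 rad/s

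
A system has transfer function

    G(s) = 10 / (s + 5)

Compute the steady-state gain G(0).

Set s = 0: G(0) = (10) / (5) = 2.

G(0) = 2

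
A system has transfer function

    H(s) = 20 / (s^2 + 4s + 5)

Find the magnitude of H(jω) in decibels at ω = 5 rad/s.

|H(j5)|_dB ≈ -3.01 dB

Substitute s = j5: numerator = 20, denominator = -20 + j20.
|H(j5)| = |20| / |-20 + j20| = 20 / 28.284 ≈ 0.7071.
In decibels: 20·log₁₀(0.7071) ≈ -3.01 dB.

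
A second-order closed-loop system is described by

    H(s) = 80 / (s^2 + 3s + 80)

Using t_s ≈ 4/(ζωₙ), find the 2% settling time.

Comparing s^2 + 3s + 80 to s^2 + 2ζωₙs + ωₙ²: ωₙ = √80 ≈ 8.944 rad/s and ζ = 3/(2·√80) ≈ 0.1677.
ζωₙ = 3/2 = 1.5, so t_s ≈ 4/(ζωₙ) = 4/1.5 ≈ 2.667 s.

t_s ≈ 2.667 s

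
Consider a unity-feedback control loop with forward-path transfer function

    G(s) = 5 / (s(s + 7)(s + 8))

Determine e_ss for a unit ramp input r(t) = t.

G(s) has one pole at the origin.
This is a Type 1 system. Kv = lim_{s→0} s·G(s) = 5/56.
e_ss = 1/Kv = 1/(5/56) = 56/5 ≈ 11.20.

e_ss = 11.20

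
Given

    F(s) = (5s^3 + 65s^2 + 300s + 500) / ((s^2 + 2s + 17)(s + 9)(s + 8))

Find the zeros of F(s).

s = -4 + 2j, -4 - 2j, -5

Set the numerator to zero: 5s^3 + 65s^2 + 300s + 500 = 0, i.e. 5·(s^3 + 13s^2 + 60s + 100) = 0.
Factoring: (s^2 + 8s + 20)(s + 5) = 0.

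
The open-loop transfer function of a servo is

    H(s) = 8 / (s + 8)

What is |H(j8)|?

Substitute s = j8: numerator = 8, denominator = 8 + j8.
|H(j8)| = |8| / |8 + j8| = 8 / 11.314 ≈ 0.7071.

|H(j8)| ≈ 0.7071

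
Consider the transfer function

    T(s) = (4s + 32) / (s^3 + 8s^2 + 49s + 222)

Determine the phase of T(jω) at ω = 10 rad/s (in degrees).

At s = j10: numerator = 32 + j40, denominator = -578 - j510.
∠T = ∠num − ∠den = 51.340° − (-138.58°) = 189.9°, which wraps to -170.1°.

∠T(j10) ≈ -170.1°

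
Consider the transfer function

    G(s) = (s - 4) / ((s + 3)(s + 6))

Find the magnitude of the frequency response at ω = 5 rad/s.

|G(j5)| ≈ 0.1406

Substitute s = j5: numerator = -4 + j5, denominator = -7 + j45.
|G(j5)| = |-4 + j5| / |-7 + j45| = 6.4031 / 45.541 ≈ 0.1406.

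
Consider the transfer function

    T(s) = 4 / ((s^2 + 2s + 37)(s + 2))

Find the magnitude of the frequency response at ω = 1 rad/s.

Substitute s = j1: numerator = 4, denominator = 70 + j40.
|T(j1)| = |4| / |70 + j40| = 4 / 80.623 ≈ 0.04961.

|T(j1)| ≈ 0.04961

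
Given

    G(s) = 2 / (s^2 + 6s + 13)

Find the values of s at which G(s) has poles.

The poles are the roots of the denominator s^2 + 6s + 13 = 0.
Using the quadratic formula: s = (-6 ± √(-16))/2 = -3 ± 2j.

s = -3 ± 2j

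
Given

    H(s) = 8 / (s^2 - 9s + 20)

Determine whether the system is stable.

The denominator s^2 - 9s + 20 factors as (s - 4)(s - 5), giving poles at s = 4, 5.
Since the pole(s) at s = 4, 5 lie in the right half-plane, the system is unstable.

unstable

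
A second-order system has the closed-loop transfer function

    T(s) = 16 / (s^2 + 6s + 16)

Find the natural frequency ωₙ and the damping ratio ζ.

Compare the denominator to the standard form s^2 + 2ζωₙs + ωₙ².
ωₙ² = 16, so ωₙ = 4 rad/s.
2ζωₙ = 6, so ζ = 6/(2·4) = 0.75.
With ζ = 0.75 the response is underdamped.

ωₙ = 4 rad/s, ζ = 0.75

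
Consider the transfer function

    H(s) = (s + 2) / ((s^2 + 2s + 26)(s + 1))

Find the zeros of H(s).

s = -2

Set the numerator to zero: s + 2 = 0.
So s = -2.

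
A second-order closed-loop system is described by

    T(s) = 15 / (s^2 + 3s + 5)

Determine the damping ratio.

ζ ≈ 0.6708

Compare the denominator to the standard form s^2 + 2ζωₙs + ωₙ².
ωₙ² = 5, so ωₙ = √5 ≈ 2.236 rad/s.
2ζωₙ = 3, so ζ = 3/(2·√5) ≈ 0.6708.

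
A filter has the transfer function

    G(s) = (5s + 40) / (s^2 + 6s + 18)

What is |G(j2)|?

Substitute s = j2: numerator = 40 + j10, denominator = 14 + j12.
|G(j2)| = |40 + j10| / |14 + j12| = 41.231 / 18.439 ≈ 2.236.

|G(j2)| ≈ 2.236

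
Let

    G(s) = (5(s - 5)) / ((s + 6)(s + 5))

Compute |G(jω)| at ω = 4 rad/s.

|G(j4)| ≈ 0.6934

Substitute s = j4: numerator = -25 + j20, denominator = 14 + j44.
|G(j4)| = |-25 + j20| / |14 + j44| = 32.016 / 46.174 ≈ 0.6934.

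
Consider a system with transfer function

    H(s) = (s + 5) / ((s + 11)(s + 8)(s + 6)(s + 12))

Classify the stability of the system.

The poles can be read from the denominator factors: s = -11, -8, -6, -12.
Since all poles lie strictly in the left half-plane, the system is stable.

stable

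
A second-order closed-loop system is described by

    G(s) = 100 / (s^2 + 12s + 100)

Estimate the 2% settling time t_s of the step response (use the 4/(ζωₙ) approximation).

Comparing s^2 + 12s + 100 to s^2 + 2ζωₙs + ωₙ²: ωₙ = 10 rad/s and ζ = 12/(2·10) = 0.6.
ζωₙ = 12/2 = 6, so t_s ≈ 4/(ζωₙ) = 4/6 ≈ 0.6667 s.

t_s ≈ 0.6667 s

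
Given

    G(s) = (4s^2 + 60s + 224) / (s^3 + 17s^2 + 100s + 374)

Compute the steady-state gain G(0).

Set s = 0: G(0) = (224) / (374) = 112/187.

G(0) = 112/187 ≈ 0.5989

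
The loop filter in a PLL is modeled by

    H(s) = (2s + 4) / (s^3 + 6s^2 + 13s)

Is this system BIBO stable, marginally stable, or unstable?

The denominator s^3 + 6s^2 + 13s factors as s(s^2 + 6s + 13), giving poles at s = 0, -3 + 2j, -3 - 2j.
Since the simple pole(s) at s = 0 lie on the jω-axis with none in the right half-plane, the system is marginally stable.

marginally stable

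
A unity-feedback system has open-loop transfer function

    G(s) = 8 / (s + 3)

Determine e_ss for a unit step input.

G(s) has no poles at the origin.
This is a Type 0 system. Kp = lim_{s→0} G(s) = 8/3.
e_ss = 1/(1 + Kp) = 1/(1 + 8/3) = 3/11 ≈ 0.2727.

e_ss = 0.2727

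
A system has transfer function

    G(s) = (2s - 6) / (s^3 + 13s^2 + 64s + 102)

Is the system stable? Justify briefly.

stable

The denominator s^3 + 13s^2 + 64s + 102 factors as (s^2 + 10s + 34)(s + 3), giving poles at s = -5 + 3j, -5 - 3j, -3.
Since all poles lie strictly in the left half-plane, the system is stable.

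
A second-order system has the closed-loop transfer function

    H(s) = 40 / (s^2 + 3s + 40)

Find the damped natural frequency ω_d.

ω_d ≈ 6.144 rad/s

Comparing s^2 + 3s + 40 to s^2 + 2ζωₙs + ωₙ²: ωₙ = √40 ≈ 6.325 rad/s and ζ = 3/(2·√40) ≈ 0.2372.
ζωₙ = 3/2 = 1.5, so ω_d = ωₙ√(1−ζ²) = √(ωₙ² − (ζωₙ)²) = √(40 − 1.5²) = √37.75 ≈ 6.144 rad/s.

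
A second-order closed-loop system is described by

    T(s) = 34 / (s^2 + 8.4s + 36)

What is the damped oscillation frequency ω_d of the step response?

ω_d ≈ 4.285 rad/s

Comparing s^2 + 8.4s + 36 to s^2 + 2ζωₙs + ωₙ²: ωₙ = 6 rad/s and ζ = 8.4/(2·6) = 0.7.
ζωₙ = 8.4/2 = 4.2, so ω_d = ωₙ√(1−ζ²) = √(ωₙ² − (ζωₙ)²) = √(36 − 4.2²) = √18.36 ≈ 4.285 rad/s.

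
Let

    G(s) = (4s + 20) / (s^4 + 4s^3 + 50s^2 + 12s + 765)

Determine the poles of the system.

s = 1 ± 4j, -3 ± 6j

The poles are the roots of the denominator s^4 + 4s^3 + 50s^2 + 12s + 765 = 0.
No real roots exist; factor into two real quadratics: (s^2 - 2s + 17)(s^2 + 6s + 45) = 0.
Each quadratic gives a conjugate pair via the quadratic formula.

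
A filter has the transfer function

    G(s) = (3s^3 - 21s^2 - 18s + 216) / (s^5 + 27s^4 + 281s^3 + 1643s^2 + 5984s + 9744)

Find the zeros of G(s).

Set the numerator to zero: 3s^3 - 21s^2 - 18s + 216 = 0, i.e. 3·(s^3 - 7s^2 - 6s + 72) = 0.
Factoring: (s - 4)(s + 3)(s - 6) = 0.

s = 4, -3, 6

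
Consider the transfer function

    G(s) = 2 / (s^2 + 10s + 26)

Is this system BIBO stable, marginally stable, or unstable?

stable

The denominator s^2 + 10s + 26 factors as (s^2 + 10s + 26), giving poles at s = -5 ± j.
Since all poles lie strictly in the left half-plane, the system is stable.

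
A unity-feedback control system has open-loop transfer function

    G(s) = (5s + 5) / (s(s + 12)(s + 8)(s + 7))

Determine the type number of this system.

The denominator has 1 factor of s at the origin (free integrator), so this is a Type 1 system.

Type 1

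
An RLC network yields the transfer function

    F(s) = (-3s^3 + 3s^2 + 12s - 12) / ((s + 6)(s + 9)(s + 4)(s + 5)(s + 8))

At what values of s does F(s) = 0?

Set the numerator to zero: -3s^3 + 3s^2 + 12s - 12 = 0, i.e. -3·(s^3 - s^2 - 4s + 4) = 0.
Factoring: (s - 2)(s + 2)(s - 1) = 0.

s = 2, -2, 1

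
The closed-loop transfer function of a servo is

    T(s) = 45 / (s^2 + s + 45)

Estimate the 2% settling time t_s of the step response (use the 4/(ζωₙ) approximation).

t_s ≈ 8 s

Comparing s^2 + s + 45 to s^2 + 2ζωₙs + ωₙ²: ωₙ = √45 ≈ 6.708 rad/s and ζ = 1/(2·√45) ≈ 0.07454.
ζωₙ = 1/2 = 0.5, so t_s ≈ 4/(ζωₙ) = 4/0.5 = 8 s.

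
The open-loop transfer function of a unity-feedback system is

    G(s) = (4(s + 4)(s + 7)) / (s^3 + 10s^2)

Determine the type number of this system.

Type 2

The denominator has 2 factors of s at the origin (free integrators), so this is a Type 2 system.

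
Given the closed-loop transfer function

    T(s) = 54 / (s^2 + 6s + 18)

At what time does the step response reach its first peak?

Comparing s^2 + 6s + 18 to s^2 + 2ζωₙs + ωₙ²: ωₙ = √18 ≈ 4.243 rad/s and ζ = 6/(2·√18) ≈ 0.7071.
ζωₙ = 6/2 = 3, so ω_d = ωₙ√(1−ζ²) = √(ωₙ² − (ζωₙ)²) = √(18 − 3²) = √9 = 3 rad/s.
t_p = π/ω_d = π/3 ≈ 1.047 s.

t_p ≈ 1.047 s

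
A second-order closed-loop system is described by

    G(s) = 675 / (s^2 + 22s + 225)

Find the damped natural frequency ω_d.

Comparing s^2 + 22s + 225 to s^2 + 2ζωₙs + ωₙ²: ωₙ = 15 rad/s and ζ = 22/(2·15) ≈ 0.7333.
ζωₙ = 22/2 = 11, so ω_d = ωₙ√(1−ζ²) = √(ωₙ² − (ζωₙ)²) = √(225 − 11²) = √104 ≈ 10.20 rad/s.

ω_d ≈ 10.20 rad/s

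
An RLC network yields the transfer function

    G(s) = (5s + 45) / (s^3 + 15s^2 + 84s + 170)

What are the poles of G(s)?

The poles are the roots of the denominator s^3 + 15s^2 + 84s + 170 = 0.
Trying s = -5: the polynomial evaluates to 0, so (s + 5) is a factor.
Dividing out leaves s^2 + 10s + 34 = 0.
The quadratic formula then gives s = -5 ± 3j.

s = -5 ± 3j, -5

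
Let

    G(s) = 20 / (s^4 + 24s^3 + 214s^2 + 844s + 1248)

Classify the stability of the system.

stable

The denominator s^4 + 24s^3 + 214s^2 + 844s + 1248 factors as (s + 6)(s^2 + 10s + 26)(s + 8), giving poles at s = -6, -5 + j, -5 - j, -8.
Since all poles lie strictly in the left half-plane, the system is stable.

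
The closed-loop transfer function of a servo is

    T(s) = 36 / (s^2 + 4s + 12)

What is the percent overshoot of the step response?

%OS ≈ 10.8%

Comparing s^2 + 4s + 12 to s^2 + 2ζωₙs + ωₙ²: ωₙ = √12 ≈ 3.464 rad/s and ζ = 4/(2·√12) ≈ 0.5774.
%OS = 100·exp(−πζ/√(1−ζ²)) = 100·exp(−π·0.5774/√(1−0.5774²)) ≈ 10.8%.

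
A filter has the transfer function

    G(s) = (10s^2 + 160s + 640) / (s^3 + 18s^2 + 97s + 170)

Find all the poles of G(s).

The poles are the roots of the denominator s^3 + 18s^2 + 97s + 170 = 0.
Trying s = -10: the polynomial evaluates to 0, so (s + 10) is a factor.
Dividing out leaves s^2 + 8s + 17 = 0.
The quadratic formula then gives s = -4 ± 1j.

s = -4 + j, -4 - j, -10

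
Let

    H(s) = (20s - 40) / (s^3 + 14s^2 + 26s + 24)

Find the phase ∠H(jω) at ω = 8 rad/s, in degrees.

At s = j8: numerator = -40 + j160, denominator = -872 - j304.
∠H = ∠num − ∠den = 104.04° − (-160.78°) = 264.8°, which wraps to -95.18°.

∠H(j8) ≈ -95.18°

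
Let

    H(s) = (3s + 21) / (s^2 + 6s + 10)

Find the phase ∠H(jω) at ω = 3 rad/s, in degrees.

∠H(j3) ≈ -63.62°

At s = j3: numerator = 21 + j9, denominator = 1 + j18.
∠H = ∠num − ∠den = 23.199° − (86.820°) = -63.62°.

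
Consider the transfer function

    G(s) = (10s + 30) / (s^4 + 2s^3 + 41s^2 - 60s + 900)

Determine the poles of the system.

s = 2 ± 4j, -3 ± 6j

The poles are the roots of the denominator s^4 + 2s^3 + 41s^2 - 60s + 900 = 0.
No real roots exist; factor into two real quadratics: (s^2 - 4s + 20)(s^2 + 6s + 45) = 0.
Each quadratic gives a conjugate pair via the quadratic formula.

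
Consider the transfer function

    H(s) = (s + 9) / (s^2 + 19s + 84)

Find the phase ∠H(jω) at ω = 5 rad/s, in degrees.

∠H(j5) ≈ -29.10°

At s = j5: numerator = 9 + j5, denominator = 59 + j95.
∠H = ∠num − ∠den = 29.055° − (58.158°) = -29.10°.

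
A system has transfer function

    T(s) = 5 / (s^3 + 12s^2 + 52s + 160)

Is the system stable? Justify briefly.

stable

The denominator s^3 + 12s^2 + 52s + 160 factors as (s^2 + 4s + 20)(s + 8), giving poles at s = -2 ± 4j, -8.
Since all poles lie strictly in the left half-plane, the system is stable.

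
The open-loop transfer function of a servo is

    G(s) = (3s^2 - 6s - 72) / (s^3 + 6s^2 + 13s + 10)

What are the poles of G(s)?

The poles are the roots of the denominator s^3 + 6s^2 + 13s + 10 = 0.
Trying s = -2: the polynomial evaluates to 0, so (s + 2) is a factor.
Dividing out leaves s^2 + 4s + 5 = 0.
The quadratic formula then gives s = -2 ± 1j.

s = -2 + j, -2 - j, -2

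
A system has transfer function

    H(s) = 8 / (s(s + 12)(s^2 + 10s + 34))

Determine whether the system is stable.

marginally stable

The poles can be read from the denominator factors: s = 0, -12, -5 + 3j, -5 - 3j.
Since the simple pole(s) at s = 0 lie on the jω-axis with none in the right half-plane, the system is marginally stable.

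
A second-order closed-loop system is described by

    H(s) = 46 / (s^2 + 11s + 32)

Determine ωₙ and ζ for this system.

Compare the denominator to the standard form s^2 + 2ζωₙs + ωₙ².
ωₙ² = 32, so ωₙ = √32 ≈ 5.657 rad/s.
2ζωₙ = 11, so ζ = 11/(2·√32) ≈ 0.9723.
With ζ = 0.9723 the response is underdamped.

ωₙ ≈ 5.657 rad/s, ζ ≈ 0.9723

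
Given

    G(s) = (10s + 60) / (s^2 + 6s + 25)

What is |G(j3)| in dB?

|G(j3)|_dB ≈ 8.90 dB

Substitute s = j3: numerator = 60 + j30, denominator = 16 + j18.
|G(j3)| = |60 + j30| / |16 + j18| = 67.082 / 24.083 ≈ 2.785.
In decibels: 20·log₁₀(2.785) ≈ 8.90 dB.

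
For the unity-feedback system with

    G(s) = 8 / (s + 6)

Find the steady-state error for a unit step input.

e_ss = 0.4286

G(s) has no poles at the origin.
This is a Type 0 system. Kp = lim_{s→0} G(s) = 8/6 = 4/3.
e_ss = 1/(1 + Kp) = 1/(1 + 4/3) = 3/7 ≈ 0.4286.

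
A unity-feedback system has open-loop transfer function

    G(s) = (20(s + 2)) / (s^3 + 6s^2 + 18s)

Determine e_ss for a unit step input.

G(s) has one pole at the origin.
This is a Type 1 system; for a step input the steady-state error is zero.

e_ss = 0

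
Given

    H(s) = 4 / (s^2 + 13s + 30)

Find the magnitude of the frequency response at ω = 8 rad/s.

|H(j8)| ≈ 0.03656

Substitute s = j8: numerator = 4, denominator = -34 + j104.
|H(j8)| = |4| / |-34 + j104| = 4 / 109.42 ≈ 0.03656.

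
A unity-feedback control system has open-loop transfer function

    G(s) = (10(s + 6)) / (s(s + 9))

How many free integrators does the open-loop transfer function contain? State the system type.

The denominator has 1 factor of s at the origin (free integrator), so this is a Type 1 system.

Type 1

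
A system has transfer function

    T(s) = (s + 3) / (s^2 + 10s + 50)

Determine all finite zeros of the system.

Set the numerator to zero: s + 3 = 0.
So s = -3.

s = -3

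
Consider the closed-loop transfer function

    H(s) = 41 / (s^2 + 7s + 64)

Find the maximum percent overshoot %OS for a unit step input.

Comparing s^2 + 7s + 64 to s^2 + 2ζωₙs + ωₙ²: ωₙ = 8 rad/s and ζ = 7/(2·8) = 0.4375.
%OS = 100·exp(−πζ/√(1−ζ²)) = 100·exp(−π·0.4375/√(1−0.4375²)) ≈ 21.7%.

%OS ≈ 21.7%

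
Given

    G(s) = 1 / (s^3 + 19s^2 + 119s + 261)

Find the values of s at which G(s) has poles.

s = -5 ± 2j, -9

The poles are the roots of the denominator s^3 + 19s^2 + 119s + 261 = 0.
Trying s = -9: the polynomial evaluates to 0, so (s + 9) is a factor.
Dividing out leaves s^2 + 10s + 29 = 0.
The quadratic formula then gives s = -5 ± 2j.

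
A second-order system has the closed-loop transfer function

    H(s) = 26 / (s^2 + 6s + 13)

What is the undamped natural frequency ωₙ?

Compare the denominator to the standard form s^2 + 2ζωₙs + ωₙ².
ωₙ² = 13, so ωₙ = √13 ≈ 3.606 rad/s.

ωₙ ≈ 3.606 rad/s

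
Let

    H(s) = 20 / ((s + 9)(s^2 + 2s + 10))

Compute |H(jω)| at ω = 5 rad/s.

|H(j5)| ≈ 0.1078

Substitute s = j5: numerator = 20, denominator = -185 + j15.
|H(j5)| = |20| / |-185 + j15| = 20 / 185.61 ≈ 0.1078.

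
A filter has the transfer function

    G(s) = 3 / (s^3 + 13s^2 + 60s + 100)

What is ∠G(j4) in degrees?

At s = j4: numerator = 3, denominator = -108 + j176.
∠G = ∠num − ∠den = 0° − (121.53°) = -121.5°.

∠G(j4) ≈ -121.5°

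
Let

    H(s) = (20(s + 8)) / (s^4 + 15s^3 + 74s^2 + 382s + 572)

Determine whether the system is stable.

The denominator s^4 + 15s^3 + 74s^2 + 382s + 572 factors as (s + 2)(s^2 + 2s + 26)(s + 11), giving poles at s = -2, -1 ± 5j, -11.
Since all poles lie strictly in the left half-plane, the system is stable.

stable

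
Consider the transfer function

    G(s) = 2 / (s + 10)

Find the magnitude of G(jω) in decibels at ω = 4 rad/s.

Substitute s = j4: numerator = 2, denominator = 10 + j4.
|G(j4)| = |2| / |10 + j4| = 2 / 10.770 ≈ 0.1857.
In decibels: 20·log₁₀(0.1857) ≈ -14.6 dB.

|G(j4)|_dB ≈ -14.6 dB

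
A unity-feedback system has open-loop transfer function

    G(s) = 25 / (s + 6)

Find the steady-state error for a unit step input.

G(s) has no poles at the origin.
This is a Type 0 system. Kp = lim_{s→0} G(s) = 25/6.
e_ss = 1/(1 + Kp) = 1/(1 + 25/6) = 6/31 ≈ 0.1935.

e_ss = 0.1935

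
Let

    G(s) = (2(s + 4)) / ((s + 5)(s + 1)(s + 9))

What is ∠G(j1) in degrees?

At s = j1: numerator = 8 + j2, denominator = 30 + j58.
∠G = ∠num − ∠den = 14.036° − (62.650°) = -48.61°.

∠G(j1) ≈ -48.61°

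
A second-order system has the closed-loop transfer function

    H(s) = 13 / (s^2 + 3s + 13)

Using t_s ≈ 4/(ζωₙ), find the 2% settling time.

Comparing s^2 + 3s + 13 to s^2 + 2ζωₙs + ωₙ²: ωₙ = √13 ≈ 3.606 rad/s and ζ = 3/(2·√13) ≈ 0.4160.
ζωₙ = 3/2 = 1.5, so t_s ≈ 4/(ζωₙ) = 4/1.5 ≈ 2.667 s.

t_s ≈ 2.667 s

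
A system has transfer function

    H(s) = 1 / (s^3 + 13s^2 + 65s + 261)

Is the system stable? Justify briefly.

The denominator s^3 + 13s^2 + 65s + 261 factors as (s + 9)(s^2 + 4s + 29), giving poles at s = -9, -2 ± 5j.
Since all poles lie strictly in the left half-plane, the system is stable.

stable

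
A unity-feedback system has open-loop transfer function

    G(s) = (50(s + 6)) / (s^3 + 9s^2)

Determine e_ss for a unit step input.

e_ss = 0

G(s) has 2 poles at the origin.
This is a Type 2 system; for a step input the steady-state error is zero.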